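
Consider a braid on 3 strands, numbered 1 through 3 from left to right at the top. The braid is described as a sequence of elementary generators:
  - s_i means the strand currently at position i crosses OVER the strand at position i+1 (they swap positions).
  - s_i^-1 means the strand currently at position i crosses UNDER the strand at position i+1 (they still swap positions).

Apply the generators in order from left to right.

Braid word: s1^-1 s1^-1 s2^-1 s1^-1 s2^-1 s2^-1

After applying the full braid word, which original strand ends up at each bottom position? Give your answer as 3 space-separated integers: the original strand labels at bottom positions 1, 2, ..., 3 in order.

Answer: 3 1 2

Derivation:
Gen 1 (s1^-1): strand 1 crosses under strand 2. Perm now: [2 1 3]
Gen 2 (s1^-1): strand 2 crosses under strand 1. Perm now: [1 2 3]
Gen 3 (s2^-1): strand 2 crosses under strand 3. Perm now: [1 3 2]
Gen 4 (s1^-1): strand 1 crosses under strand 3. Perm now: [3 1 2]
Gen 5 (s2^-1): strand 1 crosses under strand 2. Perm now: [3 2 1]
Gen 6 (s2^-1): strand 2 crosses under strand 1. Perm now: [3 1 2]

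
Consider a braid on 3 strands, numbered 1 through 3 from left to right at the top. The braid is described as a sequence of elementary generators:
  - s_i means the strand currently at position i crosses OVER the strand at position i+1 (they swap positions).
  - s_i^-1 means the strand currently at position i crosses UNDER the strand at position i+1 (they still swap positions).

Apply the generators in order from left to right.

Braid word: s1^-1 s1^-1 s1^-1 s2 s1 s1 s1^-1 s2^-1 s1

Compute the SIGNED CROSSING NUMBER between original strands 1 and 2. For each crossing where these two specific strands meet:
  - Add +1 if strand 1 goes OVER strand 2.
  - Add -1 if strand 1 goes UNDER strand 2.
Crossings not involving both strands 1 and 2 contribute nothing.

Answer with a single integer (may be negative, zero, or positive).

Answer: 0

Derivation:
Gen 1: 1 under 2. Both 1&2? yes. Contrib: -1. Sum: -1
Gen 2: 2 under 1. Both 1&2? yes. Contrib: +1. Sum: 0
Gen 3: 1 under 2. Both 1&2? yes. Contrib: -1. Sum: -1
Gen 4: crossing 1x3. Both 1&2? no. Sum: -1
Gen 5: crossing 2x3. Both 1&2? no. Sum: -1
Gen 6: crossing 3x2. Both 1&2? no. Sum: -1
Gen 7: crossing 2x3. Both 1&2? no. Sum: -1
Gen 8: 2 under 1. Both 1&2? yes. Contrib: +1. Sum: 0
Gen 9: crossing 3x1. Both 1&2? no. Sum: 0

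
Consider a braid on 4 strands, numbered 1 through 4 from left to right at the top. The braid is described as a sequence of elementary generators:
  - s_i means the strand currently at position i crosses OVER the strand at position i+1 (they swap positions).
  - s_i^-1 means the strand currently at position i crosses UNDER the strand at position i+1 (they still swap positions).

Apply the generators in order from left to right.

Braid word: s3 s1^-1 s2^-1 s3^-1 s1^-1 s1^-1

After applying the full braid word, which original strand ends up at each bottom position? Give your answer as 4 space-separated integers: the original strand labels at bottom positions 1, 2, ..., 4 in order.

Answer: 2 4 3 1

Derivation:
Gen 1 (s3): strand 3 crosses over strand 4. Perm now: [1 2 4 3]
Gen 2 (s1^-1): strand 1 crosses under strand 2. Perm now: [2 1 4 3]
Gen 3 (s2^-1): strand 1 crosses under strand 4. Perm now: [2 4 1 3]
Gen 4 (s3^-1): strand 1 crosses under strand 3. Perm now: [2 4 3 1]
Gen 5 (s1^-1): strand 2 crosses under strand 4. Perm now: [4 2 3 1]
Gen 6 (s1^-1): strand 4 crosses under strand 2. Perm now: [2 4 3 1]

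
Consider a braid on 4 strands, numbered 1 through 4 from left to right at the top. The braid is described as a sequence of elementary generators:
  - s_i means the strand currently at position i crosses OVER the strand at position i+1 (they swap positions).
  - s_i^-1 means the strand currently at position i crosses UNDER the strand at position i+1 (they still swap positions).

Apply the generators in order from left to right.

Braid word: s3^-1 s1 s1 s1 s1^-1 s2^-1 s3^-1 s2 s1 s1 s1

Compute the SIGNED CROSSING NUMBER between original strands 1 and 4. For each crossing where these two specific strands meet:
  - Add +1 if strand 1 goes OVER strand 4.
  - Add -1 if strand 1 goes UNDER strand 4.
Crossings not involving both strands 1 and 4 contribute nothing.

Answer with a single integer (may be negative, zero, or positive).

Answer: 0

Derivation:
Gen 1: crossing 3x4. Both 1&4? no. Sum: 0
Gen 2: crossing 1x2. Both 1&4? no. Sum: 0
Gen 3: crossing 2x1. Both 1&4? no. Sum: 0
Gen 4: crossing 1x2. Both 1&4? no. Sum: 0
Gen 5: crossing 2x1. Both 1&4? no. Sum: 0
Gen 6: crossing 2x4. Both 1&4? no. Sum: 0
Gen 7: crossing 2x3. Both 1&4? no. Sum: 0
Gen 8: crossing 4x3. Both 1&4? no. Sum: 0
Gen 9: crossing 1x3. Both 1&4? no. Sum: 0
Gen 10: crossing 3x1. Both 1&4? no. Sum: 0
Gen 11: crossing 1x3. Both 1&4? no. Sum: 0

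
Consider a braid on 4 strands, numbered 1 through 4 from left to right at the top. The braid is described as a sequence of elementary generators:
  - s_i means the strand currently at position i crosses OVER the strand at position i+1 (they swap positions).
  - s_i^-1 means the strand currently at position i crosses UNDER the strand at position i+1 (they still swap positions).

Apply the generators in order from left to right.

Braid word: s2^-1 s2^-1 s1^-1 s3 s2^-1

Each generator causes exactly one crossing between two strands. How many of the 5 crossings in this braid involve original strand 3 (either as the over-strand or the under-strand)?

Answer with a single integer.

Answer: 3

Derivation:
Gen 1: crossing 2x3. Involves strand 3? yes. Count so far: 1
Gen 2: crossing 3x2. Involves strand 3? yes. Count so far: 2
Gen 3: crossing 1x2. Involves strand 3? no. Count so far: 2
Gen 4: crossing 3x4. Involves strand 3? yes. Count so far: 3
Gen 5: crossing 1x4. Involves strand 3? no. Count so far: 3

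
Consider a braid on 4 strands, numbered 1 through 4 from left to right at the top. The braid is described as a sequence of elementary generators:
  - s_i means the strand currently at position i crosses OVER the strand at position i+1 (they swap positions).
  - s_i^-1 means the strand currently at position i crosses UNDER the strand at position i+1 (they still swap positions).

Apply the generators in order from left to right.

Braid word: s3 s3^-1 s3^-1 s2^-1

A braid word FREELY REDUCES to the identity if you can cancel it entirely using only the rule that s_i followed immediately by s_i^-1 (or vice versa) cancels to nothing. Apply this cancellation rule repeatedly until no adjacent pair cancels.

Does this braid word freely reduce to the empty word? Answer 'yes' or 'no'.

Answer: no

Derivation:
Gen 1 (s3): push. Stack: [s3]
Gen 2 (s3^-1): cancels prior s3. Stack: []
Gen 3 (s3^-1): push. Stack: [s3^-1]
Gen 4 (s2^-1): push. Stack: [s3^-1 s2^-1]
Reduced word: s3^-1 s2^-1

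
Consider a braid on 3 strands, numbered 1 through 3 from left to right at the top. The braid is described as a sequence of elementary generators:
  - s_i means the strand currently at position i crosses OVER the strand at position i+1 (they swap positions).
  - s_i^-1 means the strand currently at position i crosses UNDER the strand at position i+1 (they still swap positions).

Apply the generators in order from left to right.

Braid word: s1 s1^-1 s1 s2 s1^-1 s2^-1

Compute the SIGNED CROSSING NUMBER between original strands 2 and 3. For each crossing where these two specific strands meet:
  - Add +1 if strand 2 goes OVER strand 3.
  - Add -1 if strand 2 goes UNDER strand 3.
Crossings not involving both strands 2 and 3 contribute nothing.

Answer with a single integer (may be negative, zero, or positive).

Answer: -1

Derivation:
Gen 1: crossing 1x2. Both 2&3? no. Sum: 0
Gen 2: crossing 2x1. Both 2&3? no. Sum: 0
Gen 3: crossing 1x2. Both 2&3? no. Sum: 0
Gen 4: crossing 1x3. Both 2&3? no. Sum: 0
Gen 5: 2 under 3. Both 2&3? yes. Contrib: -1. Sum: -1
Gen 6: crossing 2x1. Both 2&3? no. Sum: -1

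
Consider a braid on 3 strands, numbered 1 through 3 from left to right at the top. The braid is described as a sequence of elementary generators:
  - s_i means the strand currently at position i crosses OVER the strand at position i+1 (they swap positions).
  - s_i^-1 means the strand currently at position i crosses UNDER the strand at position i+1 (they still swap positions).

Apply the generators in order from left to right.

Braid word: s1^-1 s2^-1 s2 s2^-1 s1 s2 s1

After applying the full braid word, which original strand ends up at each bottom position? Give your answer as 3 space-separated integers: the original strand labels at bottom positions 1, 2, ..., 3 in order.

Answer: 1 3 2

Derivation:
Gen 1 (s1^-1): strand 1 crosses under strand 2. Perm now: [2 1 3]
Gen 2 (s2^-1): strand 1 crosses under strand 3. Perm now: [2 3 1]
Gen 3 (s2): strand 3 crosses over strand 1. Perm now: [2 1 3]
Gen 4 (s2^-1): strand 1 crosses under strand 3. Perm now: [2 3 1]
Gen 5 (s1): strand 2 crosses over strand 3. Perm now: [3 2 1]
Gen 6 (s2): strand 2 crosses over strand 1. Perm now: [3 1 2]
Gen 7 (s1): strand 3 crosses over strand 1. Perm now: [1 3 2]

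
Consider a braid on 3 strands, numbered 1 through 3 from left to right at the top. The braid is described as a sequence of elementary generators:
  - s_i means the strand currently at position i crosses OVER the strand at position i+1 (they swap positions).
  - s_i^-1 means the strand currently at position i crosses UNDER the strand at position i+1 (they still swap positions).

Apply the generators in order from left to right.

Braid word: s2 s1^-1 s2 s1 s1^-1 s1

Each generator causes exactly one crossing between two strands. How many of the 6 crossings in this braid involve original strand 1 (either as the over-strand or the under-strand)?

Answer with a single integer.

Answer: 2

Derivation:
Gen 1: crossing 2x3. Involves strand 1? no. Count so far: 0
Gen 2: crossing 1x3. Involves strand 1? yes. Count so far: 1
Gen 3: crossing 1x2. Involves strand 1? yes. Count so far: 2
Gen 4: crossing 3x2. Involves strand 1? no. Count so far: 2
Gen 5: crossing 2x3. Involves strand 1? no. Count so far: 2
Gen 6: crossing 3x2. Involves strand 1? no. Count so far: 2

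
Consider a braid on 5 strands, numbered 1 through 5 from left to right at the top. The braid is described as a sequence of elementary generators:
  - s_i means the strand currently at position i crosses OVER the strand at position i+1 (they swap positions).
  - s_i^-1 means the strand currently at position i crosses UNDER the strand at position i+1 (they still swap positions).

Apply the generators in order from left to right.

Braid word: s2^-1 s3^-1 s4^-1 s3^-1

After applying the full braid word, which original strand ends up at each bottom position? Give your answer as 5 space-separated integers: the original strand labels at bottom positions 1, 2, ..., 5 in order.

Gen 1 (s2^-1): strand 2 crosses under strand 3. Perm now: [1 3 2 4 5]
Gen 2 (s3^-1): strand 2 crosses under strand 4. Perm now: [1 3 4 2 5]
Gen 3 (s4^-1): strand 2 crosses under strand 5. Perm now: [1 3 4 5 2]
Gen 4 (s3^-1): strand 4 crosses under strand 5. Perm now: [1 3 5 4 2]

Answer: 1 3 5 4 2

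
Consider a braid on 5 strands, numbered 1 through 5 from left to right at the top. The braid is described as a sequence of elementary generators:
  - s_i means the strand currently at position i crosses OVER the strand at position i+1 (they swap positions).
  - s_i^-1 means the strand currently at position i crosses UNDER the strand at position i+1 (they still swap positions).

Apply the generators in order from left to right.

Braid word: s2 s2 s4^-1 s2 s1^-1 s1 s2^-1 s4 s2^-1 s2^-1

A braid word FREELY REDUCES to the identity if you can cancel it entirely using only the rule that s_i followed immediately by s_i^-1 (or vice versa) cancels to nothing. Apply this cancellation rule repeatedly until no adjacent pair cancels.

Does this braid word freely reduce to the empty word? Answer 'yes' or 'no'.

Gen 1 (s2): push. Stack: [s2]
Gen 2 (s2): push. Stack: [s2 s2]
Gen 3 (s4^-1): push. Stack: [s2 s2 s4^-1]
Gen 4 (s2): push. Stack: [s2 s2 s4^-1 s2]
Gen 5 (s1^-1): push. Stack: [s2 s2 s4^-1 s2 s1^-1]
Gen 6 (s1): cancels prior s1^-1. Stack: [s2 s2 s4^-1 s2]
Gen 7 (s2^-1): cancels prior s2. Stack: [s2 s2 s4^-1]
Gen 8 (s4): cancels prior s4^-1. Stack: [s2 s2]
Gen 9 (s2^-1): cancels prior s2. Stack: [s2]
Gen 10 (s2^-1): cancels prior s2. Stack: []
Reduced word: (empty)

Answer: yes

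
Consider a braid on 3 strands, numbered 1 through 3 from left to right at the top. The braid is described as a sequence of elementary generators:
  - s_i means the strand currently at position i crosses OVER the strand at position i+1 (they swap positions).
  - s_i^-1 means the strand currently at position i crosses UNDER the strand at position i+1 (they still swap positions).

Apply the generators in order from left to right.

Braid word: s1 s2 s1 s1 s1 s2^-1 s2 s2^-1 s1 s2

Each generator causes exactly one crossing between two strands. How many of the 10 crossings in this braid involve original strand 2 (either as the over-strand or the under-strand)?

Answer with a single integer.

Gen 1: crossing 1x2. Involves strand 2? yes. Count so far: 1
Gen 2: crossing 1x3. Involves strand 2? no. Count so far: 1
Gen 3: crossing 2x3. Involves strand 2? yes. Count so far: 2
Gen 4: crossing 3x2. Involves strand 2? yes. Count so far: 3
Gen 5: crossing 2x3. Involves strand 2? yes. Count so far: 4
Gen 6: crossing 2x1. Involves strand 2? yes. Count so far: 5
Gen 7: crossing 1x2. Involves strand 2? yes. Count so far: 6
Gen 8: crossing 2x1. Involves strand 2? yes. Count so far: 7
Gen 9: crossing 3x1. Involves strand 2? no. Count so far: 7
Gen 10: crossing 3x2. Involves strand 2? yes. Count so far: 8

Answer: 8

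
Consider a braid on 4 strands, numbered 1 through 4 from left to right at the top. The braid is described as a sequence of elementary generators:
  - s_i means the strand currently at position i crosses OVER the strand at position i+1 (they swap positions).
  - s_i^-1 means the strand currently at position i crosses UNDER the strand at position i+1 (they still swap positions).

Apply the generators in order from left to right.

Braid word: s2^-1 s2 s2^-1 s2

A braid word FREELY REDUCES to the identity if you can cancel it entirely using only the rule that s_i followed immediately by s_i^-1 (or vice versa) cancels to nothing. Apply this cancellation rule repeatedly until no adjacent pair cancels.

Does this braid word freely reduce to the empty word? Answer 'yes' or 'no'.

Answer: yes

Derivation:
Gen 1 (s2^-1): push. Stack: [s2^-1]
Gen 2 (s2): cancels prior s2^-1. Stack: []
Gen 3 (s2^-1): push. Stack: [s2^-1]
Gen 4 (s2): cancels prior s2^-1. Stack: []
Reduced word: (empty)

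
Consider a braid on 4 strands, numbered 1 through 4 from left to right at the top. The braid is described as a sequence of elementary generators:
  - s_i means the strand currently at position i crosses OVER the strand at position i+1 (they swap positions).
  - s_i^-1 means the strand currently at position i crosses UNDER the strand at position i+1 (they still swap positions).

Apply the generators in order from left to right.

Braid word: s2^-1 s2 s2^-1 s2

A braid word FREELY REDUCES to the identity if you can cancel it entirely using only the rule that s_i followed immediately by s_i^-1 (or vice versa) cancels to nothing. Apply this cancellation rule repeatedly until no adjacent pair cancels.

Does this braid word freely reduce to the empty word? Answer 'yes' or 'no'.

Answer: yes

Derivation:
Gen 1 (s2^-1): push. Stack: [s2^-1]
Gen 2 (s2): cancels prior s2^-1. Stack: []
Gen 3 (s2^-1): push. Stack: [s2^-1]
Gen 4 (s2): cancels prior s2^-1. Stack: []
Reduced word: (empty)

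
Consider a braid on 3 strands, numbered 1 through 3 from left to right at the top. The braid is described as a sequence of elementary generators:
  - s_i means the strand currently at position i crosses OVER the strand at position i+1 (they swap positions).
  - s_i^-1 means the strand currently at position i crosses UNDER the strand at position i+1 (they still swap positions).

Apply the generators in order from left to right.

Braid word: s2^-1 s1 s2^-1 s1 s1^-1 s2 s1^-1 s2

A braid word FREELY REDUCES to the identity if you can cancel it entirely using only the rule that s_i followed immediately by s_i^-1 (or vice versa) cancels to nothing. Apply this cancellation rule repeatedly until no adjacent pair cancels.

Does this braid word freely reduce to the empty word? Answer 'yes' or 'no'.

Gen 1 (s2^-1): push. Stack: [s2^-1]
Gen 2 (s1): push. Stack: [s2^-1 s1]
Gen 3 (s2^-1): push. Stack: [s2^-1 s1 s2^-1]
Gen 4 (s1): push. Stack: [s2^-1 s1 s2^-1 s1]
Gen 5 (s1^-1): cancels prior s1. Stack: [s2^-1 s1 s2^-1]
Gen 6 (s2): cancels prior s2^-1. Stack: [s2^-1 s1]
Gen 7 (s1^-1): cancels prior s1. Stack: [s2^-1]
Gen 8 (s2): cancels prior s2^-1. Stack: []
Reduced word: (empty)

Answer: yes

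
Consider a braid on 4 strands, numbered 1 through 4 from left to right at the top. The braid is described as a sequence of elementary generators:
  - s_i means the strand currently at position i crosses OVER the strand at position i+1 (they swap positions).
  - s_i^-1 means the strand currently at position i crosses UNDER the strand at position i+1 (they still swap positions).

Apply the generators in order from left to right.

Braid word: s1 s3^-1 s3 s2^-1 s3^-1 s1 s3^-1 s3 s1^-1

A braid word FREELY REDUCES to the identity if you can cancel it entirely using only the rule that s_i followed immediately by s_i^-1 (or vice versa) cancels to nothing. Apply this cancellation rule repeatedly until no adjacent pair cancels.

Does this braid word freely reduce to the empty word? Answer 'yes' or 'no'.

Answer: no

Derivation:
Gen 1 (s1): push. Stack: [s1]
Gen 2 (s3^-1): push. Stack: [s1 s3^-1]
Gen 3 (s3): cancels prior s3^-1. Stack: [s1]
Gen 4 (s2^-1): push. Stack: [s1 s2^-1]
Gen 5 (s3^-1): push. Stack: [s1 s2^-1 s3^-1]
Gen 6 (s1): push. Stack: [s1 s2^-1 s3^-1 s1]
Gen 7 (s3^-1): push. Stack: [s1 s2^-1 s3^-1 s1 s3^-1]
Gen 8 (s3): cancels prior s3^-1. Stack: [s1 s2^-1 s3^-1 s1]
Gen 9 (s1^-1): cancels prior s1. Stack: [s1 s2^-1 s3^-1]
Reduced word: s1 s2^-1 s3^-1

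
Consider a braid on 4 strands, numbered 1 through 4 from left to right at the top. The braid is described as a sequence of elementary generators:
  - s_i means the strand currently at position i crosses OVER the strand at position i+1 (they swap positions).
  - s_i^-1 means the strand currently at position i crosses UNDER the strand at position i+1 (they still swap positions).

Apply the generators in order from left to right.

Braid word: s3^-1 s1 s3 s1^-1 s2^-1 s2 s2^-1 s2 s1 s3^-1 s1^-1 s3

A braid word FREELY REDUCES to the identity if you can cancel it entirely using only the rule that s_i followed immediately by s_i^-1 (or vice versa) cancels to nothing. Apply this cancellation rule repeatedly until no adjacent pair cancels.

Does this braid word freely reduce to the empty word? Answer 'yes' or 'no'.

Gen 1 (s3^-1): push. Stack: [s3^-1]
Gen 2 (s1): push. Stack: [s3^-1 s1]
Gen 3 (s3): push. Stack: [s3^-1 s1 s3]
Gen 4 (s1^-1): push. Stack: [s3^-1 s1 s3 s1^-1]
Gen 5 (s2^-1): push. Stack: [s3^-1 s1 s3 s1^-1 s2^-1]
Gen 6 (s2): cancels prior s2^-1. Stack: [s3^-1 s1 s3 s1^-1]
Gen 7 (s2^-1): push. Stack: [s3^-1 s1 s3 s1^-1 s2^-1]
Gen 8 (s2): cancels prior s2^-1. Stack: [s3^-1 s1 s3 s1^-1]
Gen 9 (s1): cancels prior s1^-1. Stack: [s3^-1 s1 s3]
Gen 10 (s3^-1): cancels prior s3. Stack: [s3^-1 s1]
Gen 11 (s1^-1): cancels prior s1. Stack: [s3^-1]
Gen 12 (s3): cancels prior s3^-1. Stack: []
Reduced word: (empty)

Answer: yes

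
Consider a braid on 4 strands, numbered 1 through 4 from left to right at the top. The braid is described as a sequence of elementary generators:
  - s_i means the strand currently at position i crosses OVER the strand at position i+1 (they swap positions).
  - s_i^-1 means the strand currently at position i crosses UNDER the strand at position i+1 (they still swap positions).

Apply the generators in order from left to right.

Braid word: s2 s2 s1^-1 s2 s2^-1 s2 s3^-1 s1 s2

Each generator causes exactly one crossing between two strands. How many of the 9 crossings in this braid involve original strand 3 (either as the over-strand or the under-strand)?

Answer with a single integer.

Gen 1: crossing 2x3. Involves strand 3? yes. Count so far: 1
Gen 2: crossing 3x2. Involves strand 3? yes. Count so far: 2
Gen 3: crossing 1x2. Involves strand 3? no. Count so far: 2
Gen 4: crossing 1x3. Involves strand 3? yes. Count so far: 3
Gen 5: crossing 3x1. Involves strand 3? yes. Count so far: 4
Gen 6: crossing 1x3. Involves strand 3? yes. Count so far: 5
Gen 7: crossing 1x4. Involves strand 3? no. Count so far: 5
Gen 8: crossing 2x3. Involves strand 3? yes. Count so far: 6
Gen 9: crossing 2x4. Involves strand 3? no. Count so far: 6

Answer: 6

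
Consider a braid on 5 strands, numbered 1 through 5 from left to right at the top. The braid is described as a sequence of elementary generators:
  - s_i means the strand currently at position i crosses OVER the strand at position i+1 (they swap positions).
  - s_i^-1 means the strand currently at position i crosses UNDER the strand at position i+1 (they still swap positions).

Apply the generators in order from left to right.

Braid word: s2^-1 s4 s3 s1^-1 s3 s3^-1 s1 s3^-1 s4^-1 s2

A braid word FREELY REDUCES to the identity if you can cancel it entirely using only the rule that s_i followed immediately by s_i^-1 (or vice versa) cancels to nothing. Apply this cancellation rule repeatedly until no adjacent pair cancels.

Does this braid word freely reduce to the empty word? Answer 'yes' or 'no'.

Answer: yes

Derivation:
Gen 1 (s2^-1): push. Stack: [s2^-1]
Gen 2 (s4): push. Stack: [s2^-1 s4]
Gen 3 (s3): push. Stack: [s2^-1 s4 s3]
Gen 4 (s1^-1): push. Stack: [s2^-1 s4 s3 s1^-1]
Gen 5 (s3): push. Stack: [s2^-1 s4 s3 s1^-1 s3]
Gen 6 (s3^-1): cancels prior s3. Stack: [s2^-1 s4 s3 s1^-1]
Gen 7 (s1): cancels prior s1^-1. Stack: [s2^-1 s4 s3]
Gen 8 (s3^-1): cancels prior s3. Stack: [s2^-1 s4]
Gen 9 (s4^-1): cancels prior s4. Stack: [s2^-1]
Gen 10 (s2): cancels prior s2^-1. Stack: []
Reduced word: (empty)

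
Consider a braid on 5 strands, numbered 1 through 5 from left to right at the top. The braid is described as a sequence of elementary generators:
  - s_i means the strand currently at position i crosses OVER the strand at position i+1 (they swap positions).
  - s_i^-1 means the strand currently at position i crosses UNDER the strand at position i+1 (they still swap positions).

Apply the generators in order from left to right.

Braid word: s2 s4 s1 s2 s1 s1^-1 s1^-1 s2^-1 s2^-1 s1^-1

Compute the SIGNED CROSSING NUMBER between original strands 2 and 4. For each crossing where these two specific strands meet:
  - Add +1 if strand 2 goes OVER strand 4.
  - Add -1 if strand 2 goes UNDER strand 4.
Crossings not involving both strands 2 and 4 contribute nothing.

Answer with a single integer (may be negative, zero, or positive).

Answer: 0

Derivation:
Gen 1: crossing 2x3. Both 2&4? no. Sum: 0
Gen 2: crossing 4x5. Both 2&4? no. Sum: 0
Gen 3: crossing 1x3. Both 2&4? no. Sum: 0
Gen 4: crossing 1x2. Both 2&4? no. Sum: 0
Gen 5: crossing 3x2. Both 2&4? no. Sum: 0
Gen 6: crossing 2x3. Both 2&4? no. Sum: 0
Gen 7: crossing 3x2. Both 2&4? no. Sum: 0
Gen 8: crossing 3x1. Both 2&4? no. Sum: 0
Gen 9: crossing 1x3. Both 2&4? no. Sum: 0
Gen 10: crossing 2x3. Both 2&4? no. Sum: 0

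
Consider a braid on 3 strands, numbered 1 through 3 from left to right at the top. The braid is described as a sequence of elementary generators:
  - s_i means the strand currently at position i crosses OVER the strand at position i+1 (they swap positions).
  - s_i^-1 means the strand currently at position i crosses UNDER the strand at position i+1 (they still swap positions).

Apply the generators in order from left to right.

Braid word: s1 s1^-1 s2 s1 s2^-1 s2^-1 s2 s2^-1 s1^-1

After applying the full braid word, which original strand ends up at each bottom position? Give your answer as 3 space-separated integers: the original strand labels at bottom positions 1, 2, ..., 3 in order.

Gen 1 (s1): strand 1 crosses over strand 2. Perm now: [2 1 3]
Gen 2 (s1^-1): strand 2 crosses under strand 1. Perm now: [1 2 3]
Gen 3 (s2): strand 2 crosses over strand 3. Perm now: [1 3 2]
Gen 4 (s1): strand 1 crosses over strand 3. Perm now: [3 1 2]
Gen 5 (s2^-1): strand 1 crosses under strand 2. Perm now: [3 2 1]
Gen 6 (s2^-1): strand 2 crosses under strand 1. Perm now: [3 1 2]
Gen 7 (s2): strand 1 crosses over strand 2. Perm now: [3 2 1]
Gen 8 (s2^-1): strand 2 crosses under strand 1. Perm now: [3 1 2]
Gen 9 (s1^-1): strand 3 crosses under strand 1. Perm now: [1 3 2]

Answer: 1 3 2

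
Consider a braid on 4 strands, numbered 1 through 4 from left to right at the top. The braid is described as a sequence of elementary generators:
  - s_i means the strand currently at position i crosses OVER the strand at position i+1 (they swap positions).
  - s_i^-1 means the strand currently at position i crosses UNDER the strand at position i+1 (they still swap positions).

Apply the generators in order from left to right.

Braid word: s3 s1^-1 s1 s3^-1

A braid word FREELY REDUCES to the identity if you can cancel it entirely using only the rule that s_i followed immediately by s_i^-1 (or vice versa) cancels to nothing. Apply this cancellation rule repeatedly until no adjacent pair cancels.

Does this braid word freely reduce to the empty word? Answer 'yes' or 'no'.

Answer: yes

Derivation:
Gen 1 (s3): push. Stack: [s3]
Gen 2 (s1^-1): push. Stack: [s3 s1^-1]
Gen 3 (s1): cancels prior s1^-1. Stack: [s3]
Gen 4 (s3^-1): cancels prior s3. Stack: []
Reduced word: (empty)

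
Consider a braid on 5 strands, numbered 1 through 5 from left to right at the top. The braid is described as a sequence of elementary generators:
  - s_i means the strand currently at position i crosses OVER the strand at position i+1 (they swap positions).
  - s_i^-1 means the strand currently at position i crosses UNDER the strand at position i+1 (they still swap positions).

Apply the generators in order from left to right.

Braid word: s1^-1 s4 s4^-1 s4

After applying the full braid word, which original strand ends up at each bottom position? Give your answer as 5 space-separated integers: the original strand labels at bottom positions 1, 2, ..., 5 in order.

Gen 1 (s1^-1): strand 1 crosses under strand 2. Perm now: [2 1 3 4 5]
Gen 2 (s4): strand 4 crosses over strand 5. Perm now: [2 1 3 5 4]
Gen 3 (s4^-1): strand 5 crosses under strand 4. Perm now: [2 1 3 4 5]
Gen 4 (s4): strand 4 crosses over strand 5. Perm now: [2 1 3 5 4]

Answer: 2 1 3 5 4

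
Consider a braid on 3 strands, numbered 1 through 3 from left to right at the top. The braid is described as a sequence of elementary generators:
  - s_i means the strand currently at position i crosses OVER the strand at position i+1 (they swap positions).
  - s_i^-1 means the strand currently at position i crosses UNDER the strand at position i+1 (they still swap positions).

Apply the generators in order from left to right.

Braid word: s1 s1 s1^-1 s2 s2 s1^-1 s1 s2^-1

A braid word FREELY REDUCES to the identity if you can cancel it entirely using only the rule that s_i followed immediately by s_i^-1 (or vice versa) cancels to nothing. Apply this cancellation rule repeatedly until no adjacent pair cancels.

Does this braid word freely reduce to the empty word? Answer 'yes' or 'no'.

Gen 1 (s1): push. Stack: [s1]
Gen 2 (s1): push. Stack: [s1 s1]
Gen 3 (s1^-1): cancels prior s1. Stack: [s1]
Gen 4 (s2): push. Stack: [s1 s2]
Gen 5 (s2): push. Stack: [s1 s2 s2]
Gen 6 (s1^-1): push. Stack: [s1 s2 s2 s1^-1]
Gen 7 (s1): cancels prior s1^-1. Stack: [s1 s2 s2]
Gen 8 (s2^-1): cancels prior s2. Stack: [s1 s2]
Reduced word: s1 s2

Answer: no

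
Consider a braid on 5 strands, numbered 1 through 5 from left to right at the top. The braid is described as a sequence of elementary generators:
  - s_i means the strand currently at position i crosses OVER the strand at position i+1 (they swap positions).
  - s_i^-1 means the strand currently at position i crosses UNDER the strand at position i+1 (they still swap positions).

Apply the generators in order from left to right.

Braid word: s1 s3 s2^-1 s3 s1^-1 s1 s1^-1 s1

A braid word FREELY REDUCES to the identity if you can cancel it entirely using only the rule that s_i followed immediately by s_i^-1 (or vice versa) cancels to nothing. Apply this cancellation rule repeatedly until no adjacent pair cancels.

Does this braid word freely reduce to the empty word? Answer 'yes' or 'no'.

Answer: no

Derivation:
Gen 1 (s1): push. Stack: [s1]
Gen 2 (s3): push. Stack: [s1 s3]
Gen 3 (s2^-1): push. Stack: [s1 s3 s2^-1]
Gen 4 (s3): push. Stack: [s1 s3 s2^-1 s3]
Gen 5 (s1^-1): push. Stack: [s1 s3 s2^-1 s3 s1^-1]
Gen 6 (s1): cancels prior s1^-1. Stack: [s1 s3 s2^-1 s3]
Gen 7 (s1^-1): push. Stack: [s1 s3 s2^-1 s3 s1^-1]
Gen 8 (s1): cancels prior s1^-1. Stack: [s1 s3 s2^-1 s3]
Reduced word: s1 s3 s2^-1 s3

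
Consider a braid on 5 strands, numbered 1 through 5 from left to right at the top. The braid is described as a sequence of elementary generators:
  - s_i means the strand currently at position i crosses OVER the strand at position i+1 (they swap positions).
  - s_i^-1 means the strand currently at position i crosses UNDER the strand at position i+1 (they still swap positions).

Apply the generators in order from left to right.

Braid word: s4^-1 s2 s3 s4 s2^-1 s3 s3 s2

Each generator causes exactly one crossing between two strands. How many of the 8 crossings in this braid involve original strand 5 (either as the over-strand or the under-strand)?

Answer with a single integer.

Gen 1: crossing 4x5. Involves strand 5? yes. Count so far: 1
Gen 2: crossing 2x3. Involves strand 5? no. Count so far: 1
Gen 3: crossing 2x5. Involves strand 5? yes. Count so far: 2
Gen 4: crossing 2x4. Involves strand 5? no. Count so far: 2
Gen 5: crossing 3x5. Involves strand 5? yes. Count so far: 3
Gen 6: crossing 3x4. Involves strand 5? no. Count so far: 3
Gen 7: crossing 4x3. Involves strand 5? no. Count so far: 3
Gen 8: crossing 5x3. Involves strand 5? yes. Count so far: 4

Answer: 4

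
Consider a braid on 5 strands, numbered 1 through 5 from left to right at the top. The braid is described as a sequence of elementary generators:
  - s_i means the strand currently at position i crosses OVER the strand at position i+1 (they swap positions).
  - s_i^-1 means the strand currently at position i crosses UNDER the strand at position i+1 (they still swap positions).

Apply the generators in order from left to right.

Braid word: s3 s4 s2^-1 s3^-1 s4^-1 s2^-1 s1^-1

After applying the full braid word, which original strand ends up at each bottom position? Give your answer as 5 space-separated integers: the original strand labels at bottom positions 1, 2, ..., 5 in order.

Answer: 5 1 4 3 2

Derivation:
Gen 1 (s3): strand 3 crosses over strand 4. Perm now: [1 2 4 3 5]
Gen 2 (s4): strand 3 crosses over strand 5. Perm now: [1 2 4 5 3]
Gen 3 (s2^-1): strand 2 crosses under strand 4. Perm now: [1 4 2 5 3]
Gen 4 (s3^-1): strand 2 crosses under strand 5. Perm now: [1 4 5 2 3]
Gen 5 (s4^-1): strand 2 crosses under strand 3. Perm now: [1 4 5 3 2]
Gen 6 (s2^-1): strand 4 crosses under strand 5. Perm now: [1 5 4 3 2]
Gen 7 (s1^-1): strand 1 crosses under strand 5. Perm now: [5 1 4 3 2]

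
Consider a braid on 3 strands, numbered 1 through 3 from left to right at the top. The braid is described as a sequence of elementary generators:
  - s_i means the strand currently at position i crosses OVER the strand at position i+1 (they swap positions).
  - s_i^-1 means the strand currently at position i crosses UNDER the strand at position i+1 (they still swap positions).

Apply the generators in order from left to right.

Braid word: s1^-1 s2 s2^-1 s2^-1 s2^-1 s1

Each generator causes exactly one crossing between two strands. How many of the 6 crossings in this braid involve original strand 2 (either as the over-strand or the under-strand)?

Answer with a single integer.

Gen 1: crossing 1x2. Involves strand 2? yes. Count so far: 1
Gen 2: crossing 1x3. Involves strand 2? no. Count so far: 1
Gen 3: crossing 3x1. Involves strand 2? no. Count so far: 1
Gen 4: crossing 1x3. Involves strand 2? no. Count so far: 1
Gen 5: crossing 3x1. Involves strand 2? no. Count so far: 1
Gen 6: crossing 2x1. Involves strand 2? yes. Count so far: 2

Answer: 2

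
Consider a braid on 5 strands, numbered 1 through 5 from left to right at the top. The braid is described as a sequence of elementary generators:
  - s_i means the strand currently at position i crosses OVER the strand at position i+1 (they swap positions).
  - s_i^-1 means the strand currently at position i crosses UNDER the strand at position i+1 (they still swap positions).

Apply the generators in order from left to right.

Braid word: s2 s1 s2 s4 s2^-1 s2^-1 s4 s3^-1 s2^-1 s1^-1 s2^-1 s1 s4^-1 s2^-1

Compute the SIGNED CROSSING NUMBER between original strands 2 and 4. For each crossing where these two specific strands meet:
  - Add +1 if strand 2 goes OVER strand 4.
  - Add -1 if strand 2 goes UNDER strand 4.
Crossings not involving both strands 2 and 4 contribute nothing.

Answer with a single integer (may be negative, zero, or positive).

Gen 1: crossing 2x3. Both 2&4? no. Sum: 0
Gen 2: crossing 1x3. Both 2&4? no. Sum: 0
Gen 3: crossing 1x2. Both 2&4? no. Sum: 0
Gen 4: crossing 4x5. Both 2&4? no. Sum: 0
Gen 5: crossing 2x1. Both 2&4? no. Sum: 0
Gen 6: crossing 1x2. Both 2&4? no. Sum: 0
Gen 7: crossing 5x4. Both 2&4? no. Sum: 0
Gen 8: crossing 1x4. Both 2&4? no. Sum: 0
Gen 9: 2 under 4. Both 2&4? yes. Contrib: -1. Sum: -1
Gen 10: crossing 3x4. Both 2&4? no. Sum: -1
Gen 11: crossing 3x2. Both 2&4? no. Sum: -1
Gen 12: 4 over 2. Both 2&4? yes. Contrib: -1. Sum: -2
Gen 13: crossing 1x5. Both 2&4? no. Sum: -2
Gen 14: crossing 4x3. Both 2&4? no. Sum: -2

Answer: -2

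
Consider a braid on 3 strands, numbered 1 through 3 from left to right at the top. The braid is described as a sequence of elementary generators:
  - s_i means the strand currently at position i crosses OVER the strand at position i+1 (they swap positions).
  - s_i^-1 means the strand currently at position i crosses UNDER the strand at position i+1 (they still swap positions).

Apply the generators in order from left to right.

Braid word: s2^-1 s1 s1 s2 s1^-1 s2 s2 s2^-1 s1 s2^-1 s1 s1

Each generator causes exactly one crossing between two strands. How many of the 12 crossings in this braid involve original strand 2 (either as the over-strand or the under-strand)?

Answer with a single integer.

Gen 1: crossing 2x3. Involves strand 2? yes. Count so far: 1
Gen 2: crossing 1x3. Involves strand 2? no. Count so far: 1
Gen 3: crossing 3x1. Involves strand 2? no. Count so far: 1
Gen 4: crossing 3x2. Involves strand 2? yes. Count so far: 2
Gen 5: crossing 1x2. Involves strand 2? yes. Count so far: 3
Gen 6: crossing 1x3. Involves strand 2? no. Count so far: 3
Gen 7: crossing 3x1. Involves strand 2? no. Count so far: 3
Gen 8: crossing 1x3. Involves strand 2? no. Count so far: 3
Gen 9: crossing 2x3. Involves strand 2? yes. Count so far: 4
Gen 10: crossing 2x1. Involves strand 2? yes. Count so far: 5
Gen 11: crossing 3x1. Involves strand 2? no. Count so far: 5
Gen 12: crossing 1x3. Involves strand 2? no. Count so far: 5

Answer: 5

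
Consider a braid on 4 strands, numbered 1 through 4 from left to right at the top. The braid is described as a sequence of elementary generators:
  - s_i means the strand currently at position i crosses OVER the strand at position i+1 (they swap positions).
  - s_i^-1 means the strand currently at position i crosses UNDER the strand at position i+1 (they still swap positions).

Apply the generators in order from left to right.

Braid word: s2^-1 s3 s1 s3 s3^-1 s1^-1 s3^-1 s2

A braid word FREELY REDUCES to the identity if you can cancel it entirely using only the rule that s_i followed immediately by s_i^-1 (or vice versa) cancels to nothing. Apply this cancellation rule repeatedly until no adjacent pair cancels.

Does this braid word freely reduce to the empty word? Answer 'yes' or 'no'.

Answer: yes

Derivation:
Gen 1 (s2^-1): push. Stack: [s2^-1]
Gen 2 (s3): push. Stack: [s2^-1 s3]
Gen 3 (s1): push. Stack: [s2^-1 s3 s1]
Gen 4 (s3): push. Stack: [s2^-1 s3 s1 s3]
Gen 5 (s3^-1): cancels prior s3. Stack: [s2^-1 s3 s1]
Gen 6 (s1^-1): cancels prior s1. Stack: [s2^-1 s3]
Gen 7 (s3^-1): cancels prior s3. Stack: [s2^-1]
Gen 8 (s2): cancels prior s2^-1. Stack: []
Reduced word: (empty)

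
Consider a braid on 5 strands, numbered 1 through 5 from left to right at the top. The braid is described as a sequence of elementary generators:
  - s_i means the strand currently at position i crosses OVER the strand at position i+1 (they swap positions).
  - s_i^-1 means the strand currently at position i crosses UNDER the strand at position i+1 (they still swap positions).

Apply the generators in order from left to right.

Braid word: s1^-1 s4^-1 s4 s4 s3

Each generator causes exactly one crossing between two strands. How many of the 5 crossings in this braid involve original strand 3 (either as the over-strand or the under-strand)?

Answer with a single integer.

Gen 1: crossing 1x2. Involves strand 3? no. Count so far: 0
Gen 2: crossing 4x5. Involves strand 3? no. Count so far: 0
Gen 3: crossing 5x4. Involves strand 3? no. Count so far: 0
Gen 4: crossing 4x5. Involves strand 3? no. Count so far: 0
Gen 5: crossing 3x5. Involves strand 3? yes. Count so far: 1

Answer: 1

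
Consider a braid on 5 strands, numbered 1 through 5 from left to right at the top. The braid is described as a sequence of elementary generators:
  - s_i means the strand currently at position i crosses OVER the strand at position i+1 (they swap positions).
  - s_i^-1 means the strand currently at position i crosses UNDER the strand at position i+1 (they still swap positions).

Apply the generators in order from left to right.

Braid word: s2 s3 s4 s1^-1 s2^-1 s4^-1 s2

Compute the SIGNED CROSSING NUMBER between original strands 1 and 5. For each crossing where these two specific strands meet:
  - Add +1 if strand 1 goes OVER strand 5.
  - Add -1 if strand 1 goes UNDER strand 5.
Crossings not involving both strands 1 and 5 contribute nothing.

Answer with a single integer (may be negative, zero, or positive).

Gen 1: crossing 2x3. Both 1&5? no. Sum: 0
Gen 2: crossing 2x4. Both 1&5? no. Sum: 0
Gen 3: crossing 2x5. Both 1&5? no. Sum: 0
Gen 4: crossing 1x3. Both 1&5? no. Sum: 0
Gen 5: crossing 1x4. Both 1&5? no. Sum: 0
Gen 6: crossing 5x2. Both 1&5? no. Sum: 0
Gen 7: crossing 4x1. Both 1&5? no. Sum: 0

Answer: 0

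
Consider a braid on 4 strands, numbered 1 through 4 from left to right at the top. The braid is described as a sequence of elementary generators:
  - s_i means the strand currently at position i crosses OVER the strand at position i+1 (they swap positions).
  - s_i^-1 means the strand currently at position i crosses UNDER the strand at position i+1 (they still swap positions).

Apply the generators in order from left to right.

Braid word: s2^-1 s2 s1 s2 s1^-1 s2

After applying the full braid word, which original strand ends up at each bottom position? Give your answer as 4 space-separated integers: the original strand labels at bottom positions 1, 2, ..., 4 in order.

Gen 1 (s2^-1): strand 2 crosses under strand 3. Perm now: [1 3 2 4]
Gen 2 (s2): strand 3 crosses over strand 2. Perm now: [1 2 3 4]
Gen 3 (s1): strand 1 crosses over strand 2. Perm now: [2 1 3 4]
Gen 4 (s2): strand 1 crosses over strand 3. Perm now: [2 3 1 4]
Gen 5 (s1^-1): strand 2 crosses under strand 3. Perm now: [3 2 1 4]
Gen 6 (s2): strand 2 crosses over strand 1. Perm now: [3 1 2 4]

Answer: 3 1 2 4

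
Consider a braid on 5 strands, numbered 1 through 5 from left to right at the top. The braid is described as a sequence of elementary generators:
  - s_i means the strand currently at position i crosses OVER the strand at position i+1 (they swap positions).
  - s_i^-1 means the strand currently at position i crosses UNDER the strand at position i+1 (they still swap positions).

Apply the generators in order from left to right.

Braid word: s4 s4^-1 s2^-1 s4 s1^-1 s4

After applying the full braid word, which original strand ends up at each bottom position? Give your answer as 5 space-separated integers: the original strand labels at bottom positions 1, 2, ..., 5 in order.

Gen 1 (s4): strand 4 crosses over strand 5. Perm now: [1 2 3 5 4]
Gen 2 (s4^-1): strand 5 crosses under strand 4. Perm now: [1 2 3 4 5]
Gen 3 (s2^-1): strand 2 crosses under strand 3. Perm now: [1 3 2 4 5]
Gen 4 (s4): strand 4 crosses over strand 5. Perm now: [1 3 2 5 4]
Gen 5 (s1^-1): strand 1 crosses under strand 3. Perm now: [3 1 2 5 4]
Gen 6 (s4): strand 5 crosses over strand 4. Perm now: [3 1 2 4 5]

Answer: 3 1 2 4 5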